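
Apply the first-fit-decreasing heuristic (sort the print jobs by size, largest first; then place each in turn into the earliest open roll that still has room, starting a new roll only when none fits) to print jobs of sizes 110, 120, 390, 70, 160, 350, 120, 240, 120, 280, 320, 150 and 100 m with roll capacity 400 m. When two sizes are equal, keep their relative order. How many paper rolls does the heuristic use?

7

Sorted descending: 390, 350, 320, 280, 240, 160, 150, 120, 120, 120, 110, 100, 70.
  390 → roll 1 (new)  [load 390/400]
  350 → roll 2 (new)  [load 350/400]
  320 → roll 3 (new)  [load 320/400]
  280 → roll 4 (new)  [load 280/400]
  240 → roll 5 (new)  [load 240/400]
  160 → roll 5  [load 400/400]
  150 → roll 6 (new)  [load 150/400]
  120 → roll 4  [load 400/400]
  120 → roll 6  [load 270/400]
  120 → roll 6  [load 390/400]
  110 → roll 7 (new)  [load 110/400]
  100 → roll 7  [load 210/400]
  70 → roll 3  [load 390/400]
7 paper rolls opened.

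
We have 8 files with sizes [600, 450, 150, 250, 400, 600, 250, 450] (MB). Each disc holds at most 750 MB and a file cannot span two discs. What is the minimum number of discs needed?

5

Total = 600 + 600 + 450 + 450 + 400 + 250 + 250 + 150 = 3150 MB.
Lower bound: ⌈3150/750⌉ = 5 discs.
A packing using 5 discs:
  disc 1: 600 + 150 = 750
  disc 2: 600 = 600
  disc 3: 450 + 250 = 700
  disc 4: 450 + 250 = 700
  disc 5: 400 = 400
This matches the lower bound, so 5 is optimal.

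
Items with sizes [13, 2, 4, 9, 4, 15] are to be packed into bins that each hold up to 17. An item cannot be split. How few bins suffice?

Total = 15 + 13 + 9 + 4 + 4 + 2 = 47.
Lower bound: ⌈47/17⌉ = 3 bins.
A packing using 3 bins:
  bin 1: 15 + 2 = 17
  bin 2: 13 + 4 = 17
  bin 3: 9 + 4 = 13
This matches the lower bound, so 3 is optimal.

3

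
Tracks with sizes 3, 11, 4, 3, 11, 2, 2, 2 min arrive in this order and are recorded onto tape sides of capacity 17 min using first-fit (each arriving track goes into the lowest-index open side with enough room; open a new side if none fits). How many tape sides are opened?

3

  3 → side 1 (new)  [load 3/17]
  11 → side 1  [load 14/17]
  4 → side 2 (new)  [load 4/17]
  3 → side 1  [load 17/17]
  11 → side 2  [load 15/17]
  2 → side 2  [load 17/17]
  2 → side 3 (new)  [load 2/17]
  2 → side 3  [load 4/17]
3 tape sides opened.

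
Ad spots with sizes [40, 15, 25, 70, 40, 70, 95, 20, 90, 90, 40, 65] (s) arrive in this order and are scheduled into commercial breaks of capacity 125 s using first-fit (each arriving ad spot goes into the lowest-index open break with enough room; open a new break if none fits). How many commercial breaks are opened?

7

  40 → break 1 (new)  [load 40/125]
  15 → break 1  [load 55/125]
  25 → break 1  [load 80/125]
  70 → break 2 (new)  [load 70/125]
  40 → break 1  [load 120/125]
  70 → break 3 (new)  [load 70/125]
  95 → break 4 (new)  [load 95/125]
  20 → break 2  [load 90/125]
  90 → break 5 (new)  [load 90/125]
  90 → break 6 (new)  [load 90/125]
  40 → break 3  [load 110/125]
  65 → break 7 (new)  [load 65/125]
7 commercial breaks opened.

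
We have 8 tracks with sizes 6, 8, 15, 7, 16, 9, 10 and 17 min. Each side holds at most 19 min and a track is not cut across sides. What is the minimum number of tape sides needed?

Total = 17 + 16 + 15 + 10 + 9 + 8 + 7 + 6 = 88 min.
Lower bound: ⌈88/19⌉ = 5 tape sides.
A packing using 6 tape sides:
  side 1: 17 = 17
  side 2: 16 = 16
  side 3: 15 = 15
  side 4: 10 + 9 = 19
  side 5: 8 + 7 = 15
  side 6: 6 = 6
No arrangement into 5 tape sides stays within capacity, so 6 is optimal.

6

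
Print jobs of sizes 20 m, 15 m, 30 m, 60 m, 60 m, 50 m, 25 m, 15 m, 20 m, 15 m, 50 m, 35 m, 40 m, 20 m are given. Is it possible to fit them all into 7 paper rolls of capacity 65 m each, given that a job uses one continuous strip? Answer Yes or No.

Total = 455 m; ⌈455/65⌉ = 7.
The bound of 7 does not rule out 7, but exhaustive search shows no assignment into 7 paper rolls of capacity 65 m exists — the minimum is 8.

No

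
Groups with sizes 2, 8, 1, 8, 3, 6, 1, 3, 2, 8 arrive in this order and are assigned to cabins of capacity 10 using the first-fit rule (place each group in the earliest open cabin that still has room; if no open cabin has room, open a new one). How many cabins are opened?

  2 → cabin 1 (new)  [load 2/10]
  8 → cabin 1  [load 10/10]
  1 → cabin 2 (new)  [load 1/10]
  8 → cabin 2  [load 9/10]
  3 → cabin 3 (new)  [load 3/10]
  6 → cabin 3  [load 9/10]
  1 → cabin 2  [load 10/10]
  3 → cabin 4 (new)  [load 3/10]
  2 → cabin 4  [load 5/10]
  8 → cabin 5 (new)  [load 8/10]
5 cabins opened.

5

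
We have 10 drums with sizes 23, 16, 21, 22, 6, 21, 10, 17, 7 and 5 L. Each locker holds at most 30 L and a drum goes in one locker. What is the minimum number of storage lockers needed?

6

Total = 23 + 22 + 21 + 21 + 17 + 16 + 10 + 7 + 6 + 5 = 148 L.
Lower bound: ⌈148/30⌉ = 5 storage lockers.
Also, 6 drums each exceed 15 L, and no two of those can share a locker, so at least 6 storage lockers are needed.
A packing using 6 storage lockers:
  locker 1: 23 + 7 = 30
  locker 2: 22 + 6 = 28
  locker 3: 21 + 5 = 26
  locker 4: 21 = 21
  locker 5: 17 + 10 = 27
  locker 6: 16 = 16
This matches the lower bound, so 6 is optimal.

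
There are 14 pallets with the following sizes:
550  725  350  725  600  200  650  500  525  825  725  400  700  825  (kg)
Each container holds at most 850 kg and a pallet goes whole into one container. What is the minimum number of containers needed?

Total = 825 + 825 + 725 + 725 + 725 + 700 + 650 + 600 + 550 + 525 + 500 + 400 + 350 + 200 = 8300 kg.
Lower bound: ⌈8300/850⌉ = 10 containers.
Also, 11 pallets each exceed 425 kg, and no two of those can share a container, so at least 11 containers are needed.
A packing using 12 containers:
  container 1: 825 = 825
  container 2: 825 = 825
  container 3: 725 = 725
  container 4: 725 = 725
  container 5: 725 = 725
  container 6: 700 = 700
  container 7: 650 + 200 = 850
  container 8: 600 = 600
  container 9: 550 = 550
  container 10: 525 = 525
  container 11: 500 + 350 = 850
  container 12: 400 = 400
No arrangement into 11 containers stays within capacity, so 12 is optimal.

12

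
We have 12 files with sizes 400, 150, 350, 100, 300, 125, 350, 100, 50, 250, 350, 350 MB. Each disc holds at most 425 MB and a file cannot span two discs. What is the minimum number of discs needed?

8

Total = 400 + 350 + 350 + 350 + 350 + 300 + 250 + 150 + 125 + 100 + 100 + 50 = 2875 MB.
Lower bound: ⌈2875/425⌉ = 7 discs.
A packing using 8 discs:
  disc 1: 400 = 400
  disc 2: 350 + 50 = 400
  disc 3: 350 = 350
  disc 4: 350 = 350
  disc 5: 350 = 350
  disc 6: 300 + 125 = 425
  disc 7: 250 + 150 = 400
  disc 8: 100 + 100 = 200
No arrangement into 7 discs stays within capacity, so 8 is optimal.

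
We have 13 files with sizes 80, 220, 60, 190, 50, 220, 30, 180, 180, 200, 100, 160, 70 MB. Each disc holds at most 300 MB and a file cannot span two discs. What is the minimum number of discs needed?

Total = 220 + 220 + 200 + 190 + 180 + 180 + 160 + 100 + 80 + 70 + 60 + 50 + 30 = 1740 MB.
Lower bound: ⌈1740/300⌉ = 6 discs.
Also, 7 files each exceed 150 MB, and no two of those can share a disc, so at least 7 discs are needed.
A packing using 7 discs:
  disc 1: 220 + 80 = 300
  disc 2: 220 + 70 = 290
  disc 3: 200 + 100 = 300
  disc 4: 190 + 60 + 50 = 300
  disc 5: 180 + 30 = 210
  disc 6: 180 = 180
  disc 7: 160 = 160
This matches the lower bound, so 7 is optimal.

7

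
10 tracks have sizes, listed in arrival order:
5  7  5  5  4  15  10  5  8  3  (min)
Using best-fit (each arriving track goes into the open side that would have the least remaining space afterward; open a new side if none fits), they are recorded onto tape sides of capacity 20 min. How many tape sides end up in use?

4

  5 → side 1 (new)  [load 5/20]
  7 → side 1  [load 12/20]
  5 → side 1  [load 17/20]
  5 → side 2 (new)  [load 5/20]
  4 → side 2  [load 9/20]
  15 → side 3 (new)  [load 15/20]
  10 → side 2  [load 19/20]
  5 → side 3  [load 20/20]
  8 → side 4 (new)  [load 8/20]
  3 → side 1  [load 20/20]
4 tape sides opened.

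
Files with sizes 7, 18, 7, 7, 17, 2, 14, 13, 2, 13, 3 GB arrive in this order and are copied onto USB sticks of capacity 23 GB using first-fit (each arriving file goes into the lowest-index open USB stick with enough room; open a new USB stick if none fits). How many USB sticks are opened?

  7 → USB stick 1 (new)  [load 7/23]
  18 → USB stick 2 (new)  [load 18/23]
  7 → USB stick 1  [load 14/23]
  7 → USB stick 1  [load 21/23]
  17 → USB stick 3 (new)  [load 17/23]
  2 → USB stick 1  [load 23/23]
  14 → USB stick 4 (new)  [load 14/23]
  13 → USB stick 5 (new)  [load 13/23]
  2 → USB stick 2  [load 20/23]
  13 → USB stick 6 (new)  [load 13/23]
  3 → USB stick 2  [load 23/23]
6 USB sticks opened.

6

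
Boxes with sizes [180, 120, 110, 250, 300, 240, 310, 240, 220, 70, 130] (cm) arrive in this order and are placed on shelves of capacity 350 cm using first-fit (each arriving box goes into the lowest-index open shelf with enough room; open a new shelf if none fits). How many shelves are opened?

  180 → shelf 1 (new)  [load 180/350]
  120 → shelf 1  [load 300/350]
  110 → shelf 2 (new)  [load 110/350]
  250 → shelf 3 (new)  [load 250/350]
  300 → shelf 4 (new)  [load 300/350]
  240 → shelf 2  [load 350/350]
  310 → shelf 5 (new)  [load 310/350]
  240 → shelf 6 (new)  [load 240/350]
  220 → shelf 7 (new)  [load 220/350]
  70 → shelf 3  [load 320/350]
  130 → shelf 7  [load 350/350]
7 shelves opened.

7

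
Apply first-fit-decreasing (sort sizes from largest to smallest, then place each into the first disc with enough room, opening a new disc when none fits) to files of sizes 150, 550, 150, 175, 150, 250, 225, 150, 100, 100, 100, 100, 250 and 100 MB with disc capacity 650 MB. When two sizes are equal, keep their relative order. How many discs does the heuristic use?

Sorted descending: 550, 250, 250, 225, 175, 150, 150, 150, 150, 100, 100, 100, 100, 100.
  550 → disc 1 (new)  [load 550/650]
  250 → disc 2 (new)  [load 250/650]
  250 → disc 2  [load 500/650]
  225 → disc 3 (new)  [load 225/650]
  175 → disc 3  [load 400/650]
  150 → disc 2  [load 650/650]
  150 → disc 3  [load 550/650]
  150 → disc 4 (new)  [load 150/650]
  150 → disc 4  [load 300/650]
  100 → disc 1  [load 650/650]
  100 → disc 3  [load 650/650]
  100 → disc 4  [load 400/650]
  100 → disc 4  [load 500/650]
  100 → disc 4  [load 600/650]
4 discs opened.

4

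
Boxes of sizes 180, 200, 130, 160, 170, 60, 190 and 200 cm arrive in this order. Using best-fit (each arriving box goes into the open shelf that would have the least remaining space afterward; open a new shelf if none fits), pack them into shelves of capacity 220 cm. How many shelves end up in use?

  180 → shelf 1 (new)  [load 180/220]
  200 → shelf 2 (new)  [load 200/220]
  130 → shelf 3 (new)  [load 130/220]
  160 → shelf 4 (new)  [load 160/220]
  170 → shelf 5 (new)  [load 170/220]
  60 → shelf 4  [load 220/220]
  190 → shelf 6 (new)  [load 190/220]
  200 → shelf 7 (new)  [load 200/220]
7 shelves opened.

7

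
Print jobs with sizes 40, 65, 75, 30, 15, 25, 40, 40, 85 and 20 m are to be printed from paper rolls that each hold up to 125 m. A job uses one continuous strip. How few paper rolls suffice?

4

Total = 85 + 75 + 65 + 40 + 40 + 40 + 30 + 25 + 20 + 15 = 435 m.
Lower bound: ⌈435/125⌉ = 4 paper rolls.
A packing using 4 paper rolls:
  roll 1: 85 + 40 = 125
  roll 2: 75 + 40 = 115
  roll 3: 65 + 40 + 20 = 125
  roll 4: 30 + 25 + 15 = 70
This matches the lower bound, so 4 is optimal.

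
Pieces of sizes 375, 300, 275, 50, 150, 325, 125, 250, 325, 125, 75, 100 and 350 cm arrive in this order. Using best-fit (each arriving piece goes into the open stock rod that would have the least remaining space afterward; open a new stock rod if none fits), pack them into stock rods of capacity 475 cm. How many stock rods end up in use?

  375 → stock rod 1 (new)  [load 375/475]
  300 → stock rod 2 (new)  [load 300/475]
  275 → stock rod 3 (new)  [load 275/475]
  50 → stock rod 1  [load 425/475]
  150 → stock rod 2  [load 450/475]
  325 → stock rod 4 (new)  [load 325/475]
  125 → stock rod 4  [load 450/475]
  250 → stock rod 5 (new)  [load 250/475]
  325 → stock rod 6 (new)  [load 325/475]
  125 → stock rod 6  [load 450/475]
  75 → stock rod 3  [load 350/475]
  100 → stock rod 3  [load 450/475]
  350 → stock rod 7 (new)  [load 350/475]
7 stock rods opened.

7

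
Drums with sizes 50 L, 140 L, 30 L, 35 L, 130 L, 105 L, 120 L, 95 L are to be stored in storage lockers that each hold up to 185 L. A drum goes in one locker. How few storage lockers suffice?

5

Total = 140 + 130 + 120 + 105 + 95 + 50 + 35 + 30 = 705 L.
Lower bound: ⌈705/185⌉ = 4 storage lockers.
Also, 5 drums each exceed 185/2 L, and no two of those can share a locker, so at least 5 storage lockers are needed.
A packing using 5 storage lockers:
  locker 1: 140 + 35 = 175
  locker 2: 130 + 50 = 180
  locker 3: 120 + 30 = 150
  locker 4: 105 = 105
  locker 5: 95 = 95
This matches the lower bound, so 5 is optimal.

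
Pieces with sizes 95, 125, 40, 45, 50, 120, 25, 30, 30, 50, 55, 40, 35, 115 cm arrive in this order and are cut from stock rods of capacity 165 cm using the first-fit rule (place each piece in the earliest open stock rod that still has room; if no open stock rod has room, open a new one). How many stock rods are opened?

  95 → stock rod 1 (new)  [load 95/165]
  125 → stock rod 2 (new)  [load 125/165]
  40 → stock rod 1  [load 135/165]
  45 → stock rod 3 (new)  [load 45/165]
  50 → stock rod 3  [load 95/165]
  120 → stock rod 4 (new)  [load 120/165]
  25 → stock rod 1  [load 160/165]
  30 → stock rod 2  [load 155/165]
  30 → stock rod 3  [load 125/165]
  50 → stock rod 5 (new)  [load 50/165]
  55 → stock rod 5  [load 105/165]
  40 → stock rod 3  [load 165/165]
  35 → stock rod 4  [load 155/165]
  115 → stock rod 6 (new)  [load 115/165]
6 stock rods opened.

6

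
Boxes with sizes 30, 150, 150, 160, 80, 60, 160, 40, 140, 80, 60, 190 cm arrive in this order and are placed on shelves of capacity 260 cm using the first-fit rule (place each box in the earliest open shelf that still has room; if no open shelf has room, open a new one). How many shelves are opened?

  30 → shelf 1 (new)  [load 30/260]
  150 → shelf 1  [load 180/260]
  150 → shelf 2 (new)  [load 150/260]
  160 → shelf 3 (new)  [load 160/260]
  80 → shelf 1  [load 260/260]
  60 → shelf 2  [load 210/260]
  160 → shelf 4 (new)  [load 160/260]
  40 → shelf 2  [load 250/260]
  140 → shelf 5 (new)  [load 140/260]
  80 → shelf 3  [load 240/260]
  60 → shelf 4  [load 220/260]
  190 → shelf 6 (new)  [load 190/260]
6 shelves opened.

6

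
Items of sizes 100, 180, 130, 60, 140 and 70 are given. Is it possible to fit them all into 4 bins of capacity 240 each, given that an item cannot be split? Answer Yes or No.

Yes

A valid assignment using 3 bins:
  bin 1: 180 + 60 = 240
  bin 2: 140 + 100 = 240
  bin 3: 130 + 70 = 200
That uses only 3 ≤ 4, so 4 bins are enough.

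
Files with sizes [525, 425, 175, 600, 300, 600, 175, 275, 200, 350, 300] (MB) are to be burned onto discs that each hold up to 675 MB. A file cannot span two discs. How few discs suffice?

7

Total = 600 + 600 + 525 + 425 + 350 + 300 + 300 + 275 + 200 + 175 + 175 = 3925 MB.
Lower bound: ⌈3925/675⌉ = 6 discs.
A packing using 7 discs:
  disc 1: 600 = 600
  disc 2: 600 = 600
  disc 3: 525 = 525
  disc 4: 425 + 200 = 625
  disc 5: 350 + 300 = 650
  disc 6: 300 + 275 = 575
  disc 7: 175 + 175 = 350
No arrangement into 6 discs stays within capacity, so 7 is optimal.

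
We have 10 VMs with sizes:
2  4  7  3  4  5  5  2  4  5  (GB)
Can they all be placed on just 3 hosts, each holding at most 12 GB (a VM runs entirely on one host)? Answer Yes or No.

Total = 41 GB; ⌈41/12⌉ = 4.
At least 4 hosts are required, but only 3 are allowed.

No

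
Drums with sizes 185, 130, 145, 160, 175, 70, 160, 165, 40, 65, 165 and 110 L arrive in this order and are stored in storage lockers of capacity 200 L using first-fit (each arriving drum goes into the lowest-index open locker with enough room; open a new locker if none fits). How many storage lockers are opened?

9

  185 → locker 1 (new)  [load 185/200]
  130 → locker 2 (new)  [load 130/200]
  145 → locker 3 (new)  [load 145/200]
  160 → locker 4 (new)  [load 160/200]
  175 → locker 5 (new)  [load 175/200]
  70 → locker 2  [load 200/200]
  160 → locker 6 (new)  [load 160/200]
  165 → locker 7 (new)  [load 165/200]
  40 → locker 3  [load 185/200]
  65 → locker 8 (new)  [load 65/200]
  165 → locker 9 (new)  [load 165/200]
  110 → locker 8  [load 175/200]
9 storage lockers opened.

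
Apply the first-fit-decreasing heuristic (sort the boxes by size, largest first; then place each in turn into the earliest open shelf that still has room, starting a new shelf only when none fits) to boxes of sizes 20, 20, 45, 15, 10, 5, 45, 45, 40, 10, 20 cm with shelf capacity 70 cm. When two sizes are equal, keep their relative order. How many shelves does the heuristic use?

5

Sorted descending: 45, 45, 45, 40, 20, 20, 20, 15, 10, 10, 5.
  45 → shelf 1 (new)  [load 45/70]
  45 → shelf 2 (new)  [load 45/70]
  45 → shelf 3 (new)  [load 45/70]
  40 → shelf 4 (new)  [load 40/70]
  20 → shelf 1  [load 65/70]
  20 → shelf 2  [load 65/70]
  20 → shelf 3  [load 65/70]
  15 → shelf 4  [load 55/70]
  10 → shelf 4  [load 65/70]
  10 → shelf 5 (new)  [load 10/70]
  5 → shelf 1  [load 70/70]
5 shelves opened.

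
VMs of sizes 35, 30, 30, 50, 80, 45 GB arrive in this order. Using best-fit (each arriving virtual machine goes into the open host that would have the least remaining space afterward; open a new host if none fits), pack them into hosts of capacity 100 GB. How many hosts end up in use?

3

  35 → host 1 (new)  [load 35/100]
  30 → host 1  [load 65/100]
  30 → host 1  [load 95/100]
  50 → host 2 (new)  [load 50/100]
  80 → host 3 (new)  [load 80/100]
  45 → host 2  [load 95/100]
3 hosts opened.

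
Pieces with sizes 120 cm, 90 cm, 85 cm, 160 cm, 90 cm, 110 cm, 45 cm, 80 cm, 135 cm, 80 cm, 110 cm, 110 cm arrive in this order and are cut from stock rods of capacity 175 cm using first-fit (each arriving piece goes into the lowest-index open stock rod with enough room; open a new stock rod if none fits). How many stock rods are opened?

  120 → stock rod 1 (new)  [load 120/175]
  90 → stock rod 2 (new)  [load 90/175]
  85 → stock rod 2  [load 175/175]
  160 → stock rod 3 (new)  [load 160/175]
  90 → stock rod 4 (new)  [load 90/175]
  110 → stock rod 5 (new)  [load 110/175]
  45 → stock rod 1  [load 165/175]
  80 → stock rod 4  [load 170/175]
  135 → stock rod 6 (new)  [load 135/175]
  80 → stock rod 7 (new)  [load 80/175]
  110 → stock rod 8 (new)  [load 110/175]
  110 → stock rod 9 (new)  [load 110/175]
9 stock rods opened.

9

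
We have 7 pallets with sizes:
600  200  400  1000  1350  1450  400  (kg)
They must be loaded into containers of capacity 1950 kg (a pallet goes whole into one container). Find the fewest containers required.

Total = 1450 + 1350 + 1000 + 600 + 400 + 400 + 200 = 5400 kg.
Lower bound: ⌈5400/1950⌉ = 3 containers.
A packing using 3 containers:
  container 1: 1450 + 400 = 1850
  container 2: 1350 + 600 = 1950
  container 3: 1000 + 400 + 200 = 1600
This matches the lower bound, so 3 is optimal.

3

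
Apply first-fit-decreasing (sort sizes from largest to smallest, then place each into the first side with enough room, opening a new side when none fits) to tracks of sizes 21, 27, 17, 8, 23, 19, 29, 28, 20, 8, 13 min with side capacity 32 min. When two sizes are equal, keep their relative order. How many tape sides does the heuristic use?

Sorted descending: 29, 28, 27, 23, 21, 20, 19, 17, 13, 8, 8.
  29 → side 1 (new)  [load 29/32]
  28 → side 2 (new)  [load 28/32]
  27 → side 3 (new)  [load 27/32]
  23 → side 4 (new)  [load 23/32]
  21 → side 5 (new)  [load 21/32]
  20 → side 6 (new)  [load 20/32]
  19 → side 7 (new)  [load 19/32]
  17 → side 8 (new)  [load 17/32]
  13 → side 7  [load 32/32]
  8 → side 4  [load 31/32]
  8 → side 5  [load 29/32]
8 tape sides opened.

8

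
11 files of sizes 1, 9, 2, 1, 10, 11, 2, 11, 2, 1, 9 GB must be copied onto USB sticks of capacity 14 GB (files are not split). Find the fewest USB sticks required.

Total = 11 + 11 + 10 + 9 + 9 + 2 + 2 + 2 + 1 + 1 + 1 = 59 GB.
Lower bound: ⌈59/14⌉ = 5 USB sticks.
A packing using 5 USB sticks:
  USB stick 1: 11 + 2 + 1 = 14
  USB stick 2: 11 + 2 + 1 = 14
  USB stick 3: 10 + 2 + 1 = 13
  USB stick 4: 9 = 9
  USB stick 5: 9 = 9
This matches the lower bound, so 5 is optimal.

5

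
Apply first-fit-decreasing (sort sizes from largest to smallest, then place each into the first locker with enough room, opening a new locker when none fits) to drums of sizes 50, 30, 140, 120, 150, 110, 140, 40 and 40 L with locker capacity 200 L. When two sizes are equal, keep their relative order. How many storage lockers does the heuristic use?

5

Sorted descending: 150, 140, 140, 120, 110, 50, 40, 40, 30.
  150 → locker 1 (new)  [load 150/200]
  140 → locker 2 (new)  [load 140/200]
  140 → locker 3 (new)  [load 140/200]
  120 → locker 4 (new)  [load 120/200]
  110 → locker 5 (new)  [load 110/200]
  50 → locker 1  [load 200/200]
  40 → locker 2  [load 180/200]
  40 → locker 3  [load 180/200]
  30 → locker 4  [load 150/200]
5 storage lockers opened.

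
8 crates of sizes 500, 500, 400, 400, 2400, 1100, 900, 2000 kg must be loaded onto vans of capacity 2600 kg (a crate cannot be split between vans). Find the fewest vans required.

Total = 2400 + 2000 + 1100 + 900 + 500 + 500 + 400 + 400 = 8200 kg.
Lower bound: ⌈8200/2600⌉ = 4 vans.
A packing using 4 vans:
  van 1: 2400 = 2400
  van 2: 2000 + 500 = 2500
  van 3: 1100 + 900 + 500 = 2500
  van 4: 400 + 400 = 800
This matches the lower bound, so 4 is optimal.

4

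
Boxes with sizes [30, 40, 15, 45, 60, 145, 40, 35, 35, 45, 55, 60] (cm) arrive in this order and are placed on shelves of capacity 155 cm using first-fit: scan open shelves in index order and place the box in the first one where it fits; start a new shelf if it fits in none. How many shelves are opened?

5

  30 → shelf 1 (new)  [load 30/155]
  40 → shelf 1  [load 70/155]
  15 → shelf 1  [load 85/155]
  45 → shelf 1  [load 130/155]
  60 → shelf 2 (new)  [load 60/155]
  145 → shelf 3 (new)  [load 145/155]
  40 → shelf 2  [load 100/155]
  35 → shelf 2  [load 135/155]
  35 → shelf 4 (new)  [load 35/155]
  45 → shelf 4  [load 80/155]
  55 → shelf 4  [load 135/155]
  60 → shelf 5 (new)  [load 60/155]
5 shelves opened.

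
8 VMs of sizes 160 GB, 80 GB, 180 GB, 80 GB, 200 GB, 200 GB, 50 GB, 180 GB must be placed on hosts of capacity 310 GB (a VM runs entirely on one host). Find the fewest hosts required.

5

Total = 200 + 200 + 180 + 180 + 160 + 80 + 80 + 50 = 1130 GB.
Lower bound: ⌈1130/310⌉ = 4 hosts.
Also, 5 VMs each exceed 155 GB, and no two of those can share a host, so at least 5 hosts are needed.
A packing using 5 hosts:
  host 1: 200 + 80 = 280
  host 2: 200 + 80 = 280
  host 3: 180 + 50 = 230
  host 4: 180 = 180
  host 5: 160 = 160
This matches the lower bound, so 5 is optimal.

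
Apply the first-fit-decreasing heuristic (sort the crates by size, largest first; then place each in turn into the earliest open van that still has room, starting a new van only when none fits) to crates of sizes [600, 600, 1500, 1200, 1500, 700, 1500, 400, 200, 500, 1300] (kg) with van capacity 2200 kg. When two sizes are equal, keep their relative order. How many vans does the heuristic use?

5

Sorted descending: 1500, 1500, 1500, 1300, 1200, 700, 600, 600, 500, 400, 200.
  1500 → van 1 (new)  [load 1500/2200]
  1500 → van 2 (new)  [load 1500/2200]
  1500 → van 3 (new)  [load 1500/2200]
  1300 → van 4 (new)  [load 1300/2200]
  1200 → van 5 (new)  [load 1200/2200]
  700 → van 1  [load 2200/2200]
  600 → van 2  [load 2100/2200]
  600 → van 3  [load 2100/2200]
  500 → van 4  [load 1800/2200]
  400 → van 4  [load 2200/2200]
  200 → van 5  [load 1400/2200]
5 vans opened.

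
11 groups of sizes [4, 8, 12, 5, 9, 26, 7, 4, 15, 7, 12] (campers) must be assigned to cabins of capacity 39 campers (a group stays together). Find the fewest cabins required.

3

Total = 26 + 15 + 12 + 12 + 9 + 8 + 7 + 7 + 5 + 4 + 4 = 109 campers.
Lower bound: ⌈109/39⌉ = 3 cabins.
A packing using 3 cabins:
  cabin 1: 26 + 12 = 38
  cabin 2: 15 + 12 + 9 = 36
  cabin 3: 8 + 7 + 7 + 5 + 4 + 4 = 35
This matches the lower bound, so 3 is optimal.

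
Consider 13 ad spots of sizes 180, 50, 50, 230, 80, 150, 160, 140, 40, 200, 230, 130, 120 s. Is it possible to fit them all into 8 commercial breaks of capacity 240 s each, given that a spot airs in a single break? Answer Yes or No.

Total = 1760 s; ⌈1760/240⌉ = 8.
The bound of 8 does not rule out 8, but exhaustive search shows no assignment into 8 commercial breaks of capacity 240 s exists — the minimum is 9.

No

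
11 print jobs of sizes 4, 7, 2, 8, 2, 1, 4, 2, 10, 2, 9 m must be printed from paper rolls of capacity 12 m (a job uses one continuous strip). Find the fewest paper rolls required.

Total = 10 + 9 + 8 + 7 + 4 + 4 + 2 + 2 + 2 + 2 + 1 = 51 m.
Lower bound: ⌈51/12⌉ = 5 paper rolls.
A packing using 5 paper rolls:
  roll 1: 10 + 2 = 12
  roll 2: 9 + 2 + 1 = 12
  roll 3: 8 + 4 = 12
  roll 4: 7 + 4 = 11
  roll 5: 2 + 2 = 4
This matches the lower bound, so 5 is optimal.

5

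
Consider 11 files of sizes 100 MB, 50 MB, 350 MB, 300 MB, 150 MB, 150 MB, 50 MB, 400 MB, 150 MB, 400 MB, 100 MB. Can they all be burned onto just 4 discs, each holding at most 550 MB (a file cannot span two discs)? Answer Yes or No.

A valid assignment using 4 discs:
  disc 1: 400 + 150 = 550
  disc 2: 400 + 150 = 550
  disc 3: 350 + 150 + 50 = 550
  disc 4: 300 + 100 + 100 + 50 = 550
Every load is within 550 MB, so 4 discs suffice.

Yes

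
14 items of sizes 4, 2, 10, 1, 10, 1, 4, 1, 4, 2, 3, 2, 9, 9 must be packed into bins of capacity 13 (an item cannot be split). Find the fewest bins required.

5

Total = 10 + 10 + 9 + 9 + 4 + 4 + 4 + 3 + 2 + 2 + 2 + 1 + 1 + 1 = 62.
Lower bound: ⌈62/13⌉ = 5 bins.
A packing using 5 bins:
  bin 1: 10 + 3 = 13
  bin 2: 10 + 2 + 1 = 13
  bin 3: 9 + 4 = 13
  bin 4: 9 + 4 = 13
  bin 5: 4 + 2 + 2 + 1 + 1 = 10
This matches the lower bound, so 5 is optimal.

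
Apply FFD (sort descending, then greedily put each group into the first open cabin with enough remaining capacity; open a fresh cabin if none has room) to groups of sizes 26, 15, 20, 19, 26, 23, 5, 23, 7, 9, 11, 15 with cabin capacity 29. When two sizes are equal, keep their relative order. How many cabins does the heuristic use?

Sorted descending: 26, 26, 23, 23, 20, 19, 15, 15, 11, 9, 7, 5.
  26 → cabin 1 (new)  [load 26/29]
  26 → cabin 2 (new)  [load 26/29]
  23 → cabin 3 (new)  [load 23/29]
  23 → cabin 4 (new)  [load 23/29]
  20 → cabin 5 (new)  [load 20/29]
  19 → cabin 6 (new)  [load 19/29]
  15 → cabin 7 (new)  [load 15/29]
  15 → cabin 8 (new)  [load 15/29]
  11 → cabin 7  [load 26/29]
  9 → cabin 5  [load 29/29]
  7 → cabin 6  [load 26/29]
  5 → cabin 3  [load 28/29]
8 cabins opened.

8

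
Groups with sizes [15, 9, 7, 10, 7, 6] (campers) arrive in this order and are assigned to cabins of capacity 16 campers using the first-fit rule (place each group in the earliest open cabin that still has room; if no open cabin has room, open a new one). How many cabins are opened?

4

  15 → cabin 1 (new)  [load 15/16]
  9 → cabin 2 (new)  [load 9/16]
  7 → cabin 2  [load 16/16]
  10 → cabin 3 (new)  [load 10/16]
  7 → cabin 4 (new)  [load 7/16]
  6 → cabin 3  [load 16/16]
4 cabins opened.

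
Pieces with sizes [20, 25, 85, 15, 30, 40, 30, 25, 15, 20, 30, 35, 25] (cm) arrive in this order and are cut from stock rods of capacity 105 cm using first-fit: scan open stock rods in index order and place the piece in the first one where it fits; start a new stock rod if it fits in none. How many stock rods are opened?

4

  20 → stock rod 1 (new)  [load 20/105]
  25 → stock rod 1  [load 45/105]
  85 → stock rod 2 (new)  [load 85/105]
  15 → stock rod 1  [load 60/105]
  30 → stock rod 1  [load 90/105]
  40 → stock rod 3 (new)  [load 40/105]
  30 → stock rod 3  [load 70/105]
  25 → stock rod 3  [load 95/105]
  15 → stock rod 1  [load 105/105]
  20 → stock rod 2  [load 105/105]
  30 → stock rod 4 (new)  [load 30/105]
  35 → stock rod 4  [load 65/105]
  25 → stock rod 4  [load 90/105]
4 stock rods opened.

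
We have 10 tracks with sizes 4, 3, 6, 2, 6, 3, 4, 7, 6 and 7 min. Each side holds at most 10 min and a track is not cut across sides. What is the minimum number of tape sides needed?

Total = 7 + 7 + 6 + 6 + 6 + 4 + 4 + 3 + 3 + 2 = 48 min.
Lower bound: ⌈48/10⌉ = 5 tape sides.
A packing using 5 tape sides:
  side 1: 7 + 3 = 10
  side 2: 7 + 3 = 10
  side 3: 6 + 4 = 10
  side 4: 6 + 4 = 10
  side 5: 6 + 2 = 8
This matches the lower bound, so 5 is optimal.

5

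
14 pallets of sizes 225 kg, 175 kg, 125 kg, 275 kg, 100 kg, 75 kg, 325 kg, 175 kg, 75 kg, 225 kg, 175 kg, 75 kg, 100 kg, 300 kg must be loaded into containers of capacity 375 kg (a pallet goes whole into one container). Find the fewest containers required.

7

Total = 325 + 300 + 275 + 225 + 225 + 175 + 175 + 175 + 125 + 100 + 100 + 75 + 75 + 75 = 2425 kg.
Lower bound: ⌈2425/375⌉ = 7 containers.
A packing using 7 containers:
  container 1: 325 = 325
  container 2: 300 + 75 = 375
  container 3: 275 + 100 = 375
  container 4: 225 + 125 = 350
  container 5: 225 + 100 = 325
  container 6: 175 + 175 = 350
  container 7: 175 + 75 + 75 = 325
This matches the lower bound, so 7 is optimal.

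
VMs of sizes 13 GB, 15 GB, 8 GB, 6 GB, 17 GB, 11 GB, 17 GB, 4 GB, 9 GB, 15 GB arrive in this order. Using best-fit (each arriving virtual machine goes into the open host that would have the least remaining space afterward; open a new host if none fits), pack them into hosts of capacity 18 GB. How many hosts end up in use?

  13 → host 1 (new)  [load 13/18]
  15 → host 2 (new)  [load 15/18]
  8 → host 3 (new)  [load 8/18]
  6 → host 3  [load 14/18]
  17 → host 4 (new)  [load 17/18]
  11 → host 5 (new)  [load 11/18]
  17 → host 6 (new)  [load 17/18]
  4 → host 3  [load 18/18]
  9 → host 7 (new)  [load 9/18]
  15 → host 8 (new)  [load 15/18]
8 hosts opened.

8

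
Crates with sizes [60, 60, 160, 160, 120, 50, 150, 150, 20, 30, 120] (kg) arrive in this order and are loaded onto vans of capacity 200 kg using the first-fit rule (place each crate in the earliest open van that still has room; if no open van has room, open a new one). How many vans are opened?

7

  60 → van 1 (new)  [load 60/200]
  60 → van 1  [load 120/200]
  160 → van 2 (new)  [load 160/200]
  160 → van 3 (new)  [load 160/200]
  120 → van 4 (new)  [load 120/200]
  50 → van 1  [load 170/200]
  150 → van 5 (new)  [load 150/200]
  150 → van 6 (new)  [load 150/200]
  20 → van 1  [load 190/200]
  30 → van 2  [load 190/200]
  120 → van 7 (new)  [load 120/200]
7 vans opened.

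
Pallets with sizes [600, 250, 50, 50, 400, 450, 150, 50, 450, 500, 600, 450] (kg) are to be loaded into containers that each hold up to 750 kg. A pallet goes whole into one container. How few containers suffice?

Total = 600 + 600 + 500 + 450 + 450 + 450 + 400 + 250 + 150 + 50 + 50 + 50 = 4000 kg.
Lower bound: ⌈4000/750⌉ = 6 containers.
Also, 7 pallets each exceed 375 kg, and no two of those can share a container, so at least 7 containers are needed.
A packing using 7 containers:
  container 1: 600 + 150 = 750
  container 2: 600 + 50 + 50 + 50 = 750
  container 3: 500 + 250 = 750
  container 4: 450 = 450
  container 5: 450 = 450
  container 6: 450 = 450
  container 7: 400 = 400
This matches the lower bound, so 7 is optimal.

7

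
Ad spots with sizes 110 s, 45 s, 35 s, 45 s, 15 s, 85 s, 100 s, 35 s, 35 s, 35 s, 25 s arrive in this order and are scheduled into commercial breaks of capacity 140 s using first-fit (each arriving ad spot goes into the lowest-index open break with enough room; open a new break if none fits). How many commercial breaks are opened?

5

  110 → break 1 (new)  [load 110/140]
  45 → break 2 (new)  [load 45/140]
  35 → break 2  [load 80/140]
  45 → break 2  [load 125/140]
  15 → break 1  [load 125/140]
  85 → break 3 (new)  [load 85/140]
  100 → break 4 (new)  [load 100/140]
  35 → break 3  [load 120/140]
  35 → break 4  [load 135/140]
  35 → break 5 (new)  [load 35/140]
  25 → break 5  [load 60/140]
5 commercial breaks opened.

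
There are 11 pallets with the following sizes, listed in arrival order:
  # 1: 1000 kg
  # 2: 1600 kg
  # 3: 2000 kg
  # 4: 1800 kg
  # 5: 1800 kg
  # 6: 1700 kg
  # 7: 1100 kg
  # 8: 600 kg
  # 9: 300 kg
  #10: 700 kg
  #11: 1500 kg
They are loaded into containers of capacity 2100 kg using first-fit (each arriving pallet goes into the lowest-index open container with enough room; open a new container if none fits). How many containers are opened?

8

  1000 → container 1 (new)  [load 1000/2100]
  1600 → container 2 (new)  [load 1600/2100]
  2000 → container 3 (new)  [load 2000/2100]
  1800 → container 4 (new)  [load 1800/2100]
  1800 → container 5 (new)  [load 1800/2100]
  1700 → container 6 (new)  [load 1700/2100]
  1100 → container 1  [load 2100/2100]
  600 → container 7 (new)  [load 600/2100]
  300 → container 2  [load 1900/2100]
  700 → container 7  [load 1300/2100]
  1500 → container 8 (new)  [load 1500/2100]
8 containers opened.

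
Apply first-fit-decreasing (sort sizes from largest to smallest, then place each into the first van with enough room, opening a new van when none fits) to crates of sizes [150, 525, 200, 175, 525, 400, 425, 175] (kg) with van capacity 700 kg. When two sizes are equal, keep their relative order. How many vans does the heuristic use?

Sorted descending: 525, 525, 425, 400, 200, 175, 175, 150.
  525 → van 1 (new)  [load 525/700]
  525 → van 2 (new)  [load 525/700]
  425 → van 3 (new)  [load 425/700]
  400 → van 4 (new)  [load 400/700]
  200 → van 3  [load 625/700]
  175 → van 1  [load 700/700]
  175 → van 2  [load 700/700]
  150 → van 4  [load 550/700]
4 vans opened.

4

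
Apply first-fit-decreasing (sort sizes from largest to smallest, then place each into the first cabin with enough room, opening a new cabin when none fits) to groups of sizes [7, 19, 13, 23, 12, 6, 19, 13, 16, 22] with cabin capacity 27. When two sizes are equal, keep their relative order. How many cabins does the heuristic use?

7

Sorted descending: 23, 22, 19, 19, 16, 13, 13, 12, 7, 6.
  23 → cabin 1 (new)  [load 23/27]
  22 → cabin 2 (new)  [load 22/27]
  19 → cabin 3 (new)  [load 19/27]
  19 → cabin 4 (new)  [load 19/27]
  16 → cabin 5 (new)  [load 16/27]
  13 → cabin 6 (new)  [load 13/27]
  13 → cabin 6  [load 26/27]
  12 → cabin 7 (new)  [load 12/27]
  7 → cabin 3  [load 26/27]
  6 → cabin 4  [load 25/27]
7 cabins opened.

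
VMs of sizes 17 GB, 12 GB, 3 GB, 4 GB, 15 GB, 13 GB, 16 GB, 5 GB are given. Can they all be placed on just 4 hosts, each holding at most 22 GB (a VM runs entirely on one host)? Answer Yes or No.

Total = 85 GB; ⌈85/22⌉ = 4.
5 VMs each exceed half the capacity and cannot share a host, forcing at least 5 hosts.
At least 5 hosts are required, but only 4 are allowed.

No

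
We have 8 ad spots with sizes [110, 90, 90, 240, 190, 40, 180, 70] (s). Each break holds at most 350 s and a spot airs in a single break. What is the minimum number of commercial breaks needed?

Total = 240 + 190 + 180 + 110 + 90 + 90 + 70 + 40 = 1010 s.
Lower bound: ⌈1010/350⌉ = 3 commercial breaks.
A packing using 3 commercial breaks:
  break 1: 240 + 110 = 350
  break 2: 190 + 90 + 70 = 350
  break 3: 180 + 90 + 40 = 310
This matches the lower bound, so 3 is optimal.

3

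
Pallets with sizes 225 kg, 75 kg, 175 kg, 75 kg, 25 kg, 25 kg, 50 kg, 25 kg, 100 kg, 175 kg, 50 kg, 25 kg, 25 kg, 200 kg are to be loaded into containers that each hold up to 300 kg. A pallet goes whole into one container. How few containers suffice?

Total = 225 + 200 + 175 + 175 + 100 + 75 + 75 + 50 + 50 + 25 + 25 + 25 + 25 + 25 = 1250 kg.
Lower bound: ⌈1250/300⌉ = 5 containers.
A packing using 5 containers:
  container 1: 225 + 75 = 300
  container 2: 200 + 100 = 300
  container 3: 175 + 75 + 50 = 300
  container 4: 175 + 50 + 25 + 25 + 25 = 300
  container 5: 25 + 25 = 50
This matches the lower bound, so 5 is optimal.

5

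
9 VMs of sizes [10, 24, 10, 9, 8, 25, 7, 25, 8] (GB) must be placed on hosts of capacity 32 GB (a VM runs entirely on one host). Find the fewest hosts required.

5

Total = 25 + 25 + 24 + 10 + 10 + 9 + 8 + 8 + 7 = 126 GB.
Lower bound: ⌈126/32⌉ = 4 hosts.
A packing using 5 hosts:
  host 1: 25 + 7 = 32
  host 2: 25 = 25
  host 3: 24 + 8 = 32
  host 4: 10 + 10 + 9 = 29
  host 5: 8 = 8
No arrangement into 4 hosts stays within capacity, so 5 is optimal.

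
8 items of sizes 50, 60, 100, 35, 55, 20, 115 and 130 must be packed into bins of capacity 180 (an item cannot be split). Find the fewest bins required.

Total = 130 + 115 + 100 + 60 + 55 + 50 + 35 + 20 = 565.
Lower bound: ⌈565/180⌉ = 4 bins.
A packing using 4 bins:
  bin 1: 130 + 50 = 180
  bin 2: 115 + 60 = 175
  bin 3: 100 + 55 + 20 = 175
  bin 4: 35 = 35
This matches the lower bound, so 4 is optimal.

4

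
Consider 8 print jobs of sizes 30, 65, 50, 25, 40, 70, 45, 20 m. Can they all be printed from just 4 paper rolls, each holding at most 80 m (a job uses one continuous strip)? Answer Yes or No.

No

Total = 345 m; ⌈345/80⌉ = 5.
At least 5 paper rolls are required, but only 4 are allowed.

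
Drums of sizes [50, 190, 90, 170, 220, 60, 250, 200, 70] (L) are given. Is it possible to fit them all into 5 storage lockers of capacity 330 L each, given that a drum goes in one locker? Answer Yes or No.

A valid assignment using 5 storage lockers:
  locker 1: 250 + 70 = 320
  locker 2: 220 + 90 = 310
  locker 3: 200 + 60 + 50 = 310
  locker 4: 190 = 190
  locker 5: 170 = 170
Every load is within 330 L, so 5 storage lockers suffice.

Yes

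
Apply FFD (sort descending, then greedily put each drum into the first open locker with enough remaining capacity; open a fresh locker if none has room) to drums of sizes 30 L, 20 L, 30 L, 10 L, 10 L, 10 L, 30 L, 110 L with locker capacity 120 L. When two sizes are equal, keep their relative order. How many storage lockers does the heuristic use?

3

Sorted descending: 110, 30, 30, 30, 20, 10, 10, 10.
  110 → locker 1 (new)  [load 110/120]
  30 → locker 2 (new)  [load 30/120]
  30 → locker 2  [load 60/120]
  30 → locker 2  [load 90/120]
  20 → locker 2  [load 110/120]
  10 → locker 1  [load 120/120]
  10 → locker 2  [load 120/120]
  10 → locker 3 (new)  [load 10/120]
3 storage lockers opened.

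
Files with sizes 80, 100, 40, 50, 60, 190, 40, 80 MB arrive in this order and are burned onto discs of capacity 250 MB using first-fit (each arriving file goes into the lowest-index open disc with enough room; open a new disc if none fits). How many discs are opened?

  80 → disc 1 (new)  [load 80/250]
  100 → disc 1  [load 180/250]
  40 → disc 1  [load 220/250]
  50 → disc 2 (new)  [load 50/250]
  60 → disc 2  [load 110/250]
  190 → disc 3 (new)  [load 190/250]
  40 → disc 2  [load 150/250]
  80 → disc 2  [load 230/250]
3 discs opened.

3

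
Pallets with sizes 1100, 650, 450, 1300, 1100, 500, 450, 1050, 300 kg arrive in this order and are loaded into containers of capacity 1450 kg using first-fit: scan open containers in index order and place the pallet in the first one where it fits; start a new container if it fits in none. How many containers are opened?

6

  1100 → container 1 (new)  [load 1100/1450]
  650 → container 2 (new)  [load 650/1450]
  450 → container 2  [load 1100/1450]
  1300 → container 3 (new)  [load 1300/1450]
  1100 → container 4 (new)  [load 1100/1450]
  500 → container 5 (new)  [load 500/1450]
  450 → container 5  [load 950/1450]
  1050 → container 6 (new)  [load 1050/1450]
  300 → container 1  [load 1400/1450]
6 containers opened.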